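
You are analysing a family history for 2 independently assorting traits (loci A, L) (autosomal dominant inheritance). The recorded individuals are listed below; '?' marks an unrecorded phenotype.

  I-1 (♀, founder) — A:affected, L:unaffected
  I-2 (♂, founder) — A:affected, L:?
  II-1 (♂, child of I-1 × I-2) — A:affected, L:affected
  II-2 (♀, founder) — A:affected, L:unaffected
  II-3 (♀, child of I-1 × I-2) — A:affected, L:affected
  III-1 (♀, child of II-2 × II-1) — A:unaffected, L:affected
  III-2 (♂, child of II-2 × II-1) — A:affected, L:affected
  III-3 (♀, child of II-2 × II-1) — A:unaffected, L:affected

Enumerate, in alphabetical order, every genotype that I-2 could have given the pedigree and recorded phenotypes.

A/I-1 aff ·: Aa|AA
A/I-2 aff ·: Aa|AA
A/II-1 aff I-1×I-2: Aa
A/II-2 aff ·: Aa
A/II-3 aff I-1×I-2: Aa|AA
A/III-1 un II-2×II-1: aa
A/III-2 aff II-2×II-1: Aa|AA
A/III-3 un II-2×II-1: aa
⇒ A over [I-1,I-2,II-1,II-2,II-3,III-1,III-2,III-3]: 12 consistent
L/I-1 un ·: ll
L/I-2 ? ·: Ll|LL
L/II-1 aff I-1×I-2: Ll
L/II-2 un ·: ll
L/II-3 aff I-1×I-2: Ll
L/III-1 aff II-2×II-1: Ll
L/III-2 aff II-2×II-1: Ll
L/III-3 aff II-2×II-1: Ll
⇒ L over [I-1,I-2,II-1,II-2,II-3,III-1,III-2,III-3]: 2 consistent

I-2 ∈ {AA LL, AA Ll, Aa LL, Aa Ll}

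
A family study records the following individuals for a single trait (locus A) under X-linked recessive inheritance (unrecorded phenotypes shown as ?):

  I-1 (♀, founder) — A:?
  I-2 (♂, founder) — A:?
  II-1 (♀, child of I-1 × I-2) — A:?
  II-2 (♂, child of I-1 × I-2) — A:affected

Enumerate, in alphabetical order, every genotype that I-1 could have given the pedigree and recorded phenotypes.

A/I-1 ? ·: X^AX^a|X^aX^a
A/I-2 ? ·: X^AY|X^aY
A/II-1 ? I-1×I-2: X^AX^A|X^AX^a|X^aX^a
A/II-2 aff I-1×I-2: X^aY
⇒ A over [I-1,I-2,II-1,II-2]: 6 consistent

I-1 ∈ {X^AX^a, X^aX^a}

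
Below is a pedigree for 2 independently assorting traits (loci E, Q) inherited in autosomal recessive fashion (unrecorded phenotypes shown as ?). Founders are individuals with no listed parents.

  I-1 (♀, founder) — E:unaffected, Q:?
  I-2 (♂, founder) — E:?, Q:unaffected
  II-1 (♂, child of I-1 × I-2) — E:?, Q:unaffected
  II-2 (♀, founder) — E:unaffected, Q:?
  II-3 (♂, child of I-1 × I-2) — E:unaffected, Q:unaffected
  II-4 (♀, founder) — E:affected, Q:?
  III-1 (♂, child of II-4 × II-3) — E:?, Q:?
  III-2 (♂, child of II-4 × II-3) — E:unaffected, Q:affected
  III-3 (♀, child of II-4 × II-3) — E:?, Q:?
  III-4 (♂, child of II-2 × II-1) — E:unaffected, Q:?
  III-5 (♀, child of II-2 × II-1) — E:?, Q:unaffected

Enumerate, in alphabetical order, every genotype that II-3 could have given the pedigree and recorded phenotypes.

E/I-1 un ·: EE|Ee
E/I-2 ? ·: EE|Ee|ee
E/II-1 ? I-1×I-2: EE|Ee|ee
E/II-2 un ·: EE|Ee
E/II-3 un I-1×I-2: EE|Ee
E/II-4 aff ·: ee
E/III-1 ? II-4×II-3: Ee|ee
E/III-2 un II-4×II-3: Ee
E/III-3 ? II-4×II-3: Ee|ee
E/III-4 un II-2×II-1: EE|Ee
E/III-5 ? II-2×II-1: EE|Ee|ee
⇒ E over [I-1,I-2,II-1,II-2,II-3,II-4,III-1,III-2,III-3,III-4,III-5]: 337 consistent
Q/I-1 ? ·: QQ|Qq|qq
Q/I-2 un ·: QQ|Qq
Q/II-1 un I-1×I-2: QQ|Qq
Q/II-2 ? ·: QQ|Qq|qq
Q/II-3 un I-1×I-2: Qq
Q/II-4 ? ·: Qq|qq
Q/III-1 ? II-4×II-3: QQ|Qq|qq
Q/III-2 aff II-4×II-3: qq
Q/III-3 ? II-4×II-3: QQ|Qq|qq
Q/III-4 ? II-2×II-1: QQ|Qq|qq
Q/III-5 un II-2×II-1: QQ|Qq
⇒ Q over [I-1,I-2,II-1,II-2,II-3,II-4,III-1,III-2,III-3,III-4,III-5]: 1014 consistent

II-3 ∈ {EE Qq, Ee Qq}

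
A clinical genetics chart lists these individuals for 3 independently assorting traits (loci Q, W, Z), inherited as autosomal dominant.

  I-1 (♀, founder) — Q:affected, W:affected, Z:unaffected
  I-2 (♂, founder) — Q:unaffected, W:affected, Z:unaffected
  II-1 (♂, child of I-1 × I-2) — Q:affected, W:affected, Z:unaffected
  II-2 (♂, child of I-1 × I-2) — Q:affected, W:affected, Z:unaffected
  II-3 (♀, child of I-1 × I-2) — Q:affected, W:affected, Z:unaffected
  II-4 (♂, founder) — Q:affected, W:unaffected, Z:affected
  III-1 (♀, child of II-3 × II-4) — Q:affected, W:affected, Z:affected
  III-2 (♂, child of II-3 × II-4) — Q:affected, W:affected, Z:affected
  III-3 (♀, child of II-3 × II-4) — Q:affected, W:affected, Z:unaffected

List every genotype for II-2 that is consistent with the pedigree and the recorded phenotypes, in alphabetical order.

Q/I-1 aff ·: Qq|QQ
Q/I-2 un ·: qq
Q/II-1 aff I-1×I-2: Qq
Q/II-2 aff I-1×I-2: Qq
Q/II-3 aff I-1×I-2: Qq
Q/II-4 aff ·: Qq|QQ
Q/III-1 aff II-3×II-4: Qq|QQ
Q/III-2 aff II-3×II-4: Qq|QQ
Q/III-3 aff II-3×II-4: Qq|QQ
⇒ Q over [I-1,I-2,II-1,II-2,II-3,II-4,III-1,III-2,III-3]: 32 consistent
W/I-1 aff ·: Ww|WW
W/I-2 aff ·: Ww|WW
W/II-1 aff I-1×I-2: Ww|WW
W/II-2 aff I-1×I-2: Ww|WW
W/II-3 aff I-1×I-2: Ww|WW
W/II-4 un ·: ww
W/III-1 aff II-3×II-4: Ww
W/III-2 aff II-3×II-4: Ww
W/III-3 aff II-3×II-4: Ww
⇒ W over [I-1,I-2,II-1,II-2,II-3,II-4,III-1,III-2,III-3]: 25 consistent
Z/I-1 un ·: zz
Z/I-2 un ·: zz
Z/II-1 un I-1×I-2: zz
Z/II-2 un I-1×I-2: zz
Z/II-3 un I-1×I-2: zz
Z/II-4 aff ·: Zz
Z/III-1 aff II-3×II-4: Zz
Z/III-2 aff II-3×II-4: Zz
Z/III-3 un II-3×II-4: zz
⇒ Z over [I-1,I-2,II-1,II-2,II-3,II-4,III-1,III-2,III-3]: 1 consistent

II-2 ∈ {Qq WW zz, Qq Ww zz}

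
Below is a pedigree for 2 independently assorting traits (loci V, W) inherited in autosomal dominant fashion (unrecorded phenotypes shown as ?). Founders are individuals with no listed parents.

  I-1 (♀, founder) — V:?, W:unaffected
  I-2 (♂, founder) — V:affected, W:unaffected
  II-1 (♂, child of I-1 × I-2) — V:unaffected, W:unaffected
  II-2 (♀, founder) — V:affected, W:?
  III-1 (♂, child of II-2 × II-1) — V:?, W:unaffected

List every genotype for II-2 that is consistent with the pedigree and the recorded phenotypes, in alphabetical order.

V/I-1 ? ·: vv|Vv
V/I-2 aff ·: Vv
V/II-1 un I-1×I-2: vv
V/II-2 aff ·: Vv|VV
V/III-1 ? II-2×II-1: vv|Vv
⇒ V over [I-1,I-2,II-1,II-2,III-1]: 6 consistent
W/I-1 un ·: ww
W/I-2 un ·: ww
W/II-1 un I-1×I-2: ww
W/II-2 ? ·: ww|Ww
W/III-1 un II-2×II-1: ww
⇒ W over [I-1,I-2,II-1,II-2,III-1]: 2 consistent

II-2 ∈ {VV Ww, VV ww, Vv Ww, Vv ww}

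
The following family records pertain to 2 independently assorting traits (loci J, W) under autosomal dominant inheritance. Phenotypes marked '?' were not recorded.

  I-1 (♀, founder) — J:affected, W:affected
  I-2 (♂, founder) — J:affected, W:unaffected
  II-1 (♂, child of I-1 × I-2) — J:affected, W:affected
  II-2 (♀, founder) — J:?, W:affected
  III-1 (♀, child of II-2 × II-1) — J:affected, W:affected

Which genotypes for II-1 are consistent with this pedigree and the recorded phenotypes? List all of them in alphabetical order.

II-1 ∈ {JJ Ww, Jj Ww}

J/I-1 aff ·: Jj|JJ
J/I-2 aff ·: Jj|JJ
J/II-1 aff I-1×I-2: Jj|JJ
J/II-2 ? ·: jj|Jj|JJ
J/III-1 aff II-2×II-1: Jj|JJ
⇒ J over [I-1,I-2,II-1,II-2,III-1]: 31 consistent
W/I-1 aff ·: Ww|WW
W/I-2 un ·: ww
W/II-1 aff I-1×I-2: Ww
W/II-2 aff ·: Ww|WW
W/III-1 aff II-2×II-1: Ww|WW
⇒ W over [I-1,I-2,II-1,II-2,III-1]: 8 consistent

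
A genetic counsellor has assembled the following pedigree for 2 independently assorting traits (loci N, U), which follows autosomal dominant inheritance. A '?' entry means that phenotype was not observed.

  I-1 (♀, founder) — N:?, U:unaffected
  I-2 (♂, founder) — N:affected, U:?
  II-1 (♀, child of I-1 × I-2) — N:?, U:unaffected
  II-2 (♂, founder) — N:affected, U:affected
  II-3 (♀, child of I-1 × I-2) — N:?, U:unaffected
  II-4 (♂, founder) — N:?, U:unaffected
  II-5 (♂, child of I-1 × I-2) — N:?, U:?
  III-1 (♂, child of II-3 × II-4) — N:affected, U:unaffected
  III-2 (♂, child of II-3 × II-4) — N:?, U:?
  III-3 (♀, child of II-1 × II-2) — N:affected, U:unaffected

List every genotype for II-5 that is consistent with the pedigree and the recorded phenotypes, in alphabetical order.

N/I-1 ? ·: nn|Nn|NN
N/I-2 aff ·: Nn|NN
N/II-1 ? I-1×I-2: nn|Nn|NN
N/II-2 aff ·: Nn|NN
N/II-3 ? I-1×I-2: nn|Nn|NN
N/II-4 ? ·: nn|Nn|NN
N/II-5 ? I-1×I-2: nn|Nn|NN
N/III-1 aff II-3×II-4: Nn|NN
N/III-2 ? II-3×II-4: nn|Nn|NN
N/III-3 aff II-1×II-2: Nn|NN
⇒ N over [I-1,I-2,II-1,II-2,II-3,II-4,II-5,III-1,III-2,III-3]: 1317 consistent
U/I-1 un ·: uu
U/I-2 ? ·: uu|Uu
U/II-1 un I-1×I-2: uu
U/II-2 aff ·: Uu
U/II-3 un I-1×I-2: uu
U/II-4 un ·: uu
U/II-5 ? I-1×I-2: uu|Uu
U/III-1 un II-3×II-4: uu
U/III-2 ? II-3×II-4: uu
U/III-3 un II-1×II-2: uu
⇒ U over [I-1,I-2,II-1,II-2,II-3,II-4,II-5,III-1,III-2,III-3]: 3 consistent

II-5 ∈ {NN Uu, NN uu, Nn Uu, Nn uu, nn Uu, nn uu}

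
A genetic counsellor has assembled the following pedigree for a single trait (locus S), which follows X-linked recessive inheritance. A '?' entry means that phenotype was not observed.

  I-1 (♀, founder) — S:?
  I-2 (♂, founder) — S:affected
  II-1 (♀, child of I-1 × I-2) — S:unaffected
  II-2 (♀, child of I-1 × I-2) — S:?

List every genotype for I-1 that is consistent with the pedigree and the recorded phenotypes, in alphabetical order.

I-1 ∈ {X^SX^S, X^SX^s}

S/I-1 ? ·: X^SX^S|X^SX^s
S/I-2 aff ·: X^sY
S/II-1 un I-1×I-2: X^SX^s
S/II-2 ? I-1×I-2: X^SX^s|X^sX^s
⇒ S over [I-1,I-2,II-1,II-2]: 3 consistent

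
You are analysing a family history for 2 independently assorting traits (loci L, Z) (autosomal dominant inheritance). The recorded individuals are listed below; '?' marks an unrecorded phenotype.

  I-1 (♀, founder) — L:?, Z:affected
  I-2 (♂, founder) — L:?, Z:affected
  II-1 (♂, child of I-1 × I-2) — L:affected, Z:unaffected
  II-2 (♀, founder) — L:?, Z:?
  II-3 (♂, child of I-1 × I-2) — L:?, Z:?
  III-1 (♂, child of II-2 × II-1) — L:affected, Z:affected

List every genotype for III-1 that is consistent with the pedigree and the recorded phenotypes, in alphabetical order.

L/I-1 ? ·: ll|Ll|LL
L/I-2 ? ·: ll|Ll|LL
L/II-1 aff I-1×I-2: Ll|LL
L/II-2 ? ·: ll|Ll|LL
L/II-3 ? I-1×I-2: ll|Ll|LL
L/III-1 aff II-2×II-1: Ll|LL
⇒ L over [I-1,I-2,II-1,II-2,II-3,III-1]: 97 consistent
Z/I-1 aff ·: Zz
Z/I-2 aff ·: Zz
Z/II-1 un I-1×I-2: zz
Z/II-2 ? ·: Zz|ZZ
Z/II-3 ? I-1×I-2: zz|Zz|ZZ
Z/III-1 aff II-2×II-1: Zz
⇒ Z over [I-1,I-2,II-1,II-2,II-3,III-1]: 6 consistent

III-1 ∈ {LL Zz, Ll Zz}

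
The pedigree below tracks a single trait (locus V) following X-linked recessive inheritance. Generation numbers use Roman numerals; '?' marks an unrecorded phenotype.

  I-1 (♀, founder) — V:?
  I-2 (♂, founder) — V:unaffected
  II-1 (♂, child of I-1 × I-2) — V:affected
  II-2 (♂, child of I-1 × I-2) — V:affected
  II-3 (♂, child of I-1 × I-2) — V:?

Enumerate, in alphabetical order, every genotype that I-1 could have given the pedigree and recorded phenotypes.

V/I-1 ? ·: X^VX^v|X^vX^v
V/I-2 un ·: X^VY
V/II-1 aff I-1×I-2: X^vY
V/II-2 aff I-1×I-2: X^vY
V/II-3 ? I-1×I-2: X^VY|X^vY
⇒ V over [I-1,I-2,II-1,II-2,II-3]: 3 consistent

I-1 ∈ {X^VX^v, X^vX^v}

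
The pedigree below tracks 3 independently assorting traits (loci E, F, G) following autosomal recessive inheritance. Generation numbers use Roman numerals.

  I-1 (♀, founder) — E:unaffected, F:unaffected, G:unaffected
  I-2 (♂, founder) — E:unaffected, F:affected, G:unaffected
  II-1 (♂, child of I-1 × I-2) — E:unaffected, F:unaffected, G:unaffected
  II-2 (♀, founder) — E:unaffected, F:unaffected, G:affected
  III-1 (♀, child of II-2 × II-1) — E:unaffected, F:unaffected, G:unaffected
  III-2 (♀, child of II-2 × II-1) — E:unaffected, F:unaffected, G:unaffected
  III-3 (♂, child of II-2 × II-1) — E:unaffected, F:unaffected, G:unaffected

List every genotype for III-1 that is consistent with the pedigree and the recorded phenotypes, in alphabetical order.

E/I-1 un ·: EE|Ee
E/I-2 un ·: EE|Ee
E/II-1 un I-1×I-2: EE|Ee
E/II-2 un ·: EE|Ee
E/III-1 un II-2×II-1: EE|Ee
E/III-2 un II-2×II-1: EE|Ee
E/III-3 un II-2×II-1: EE|Ee
⇒ E over [I-1,I-2,II-1,II-2,III-1,III-2,III-3]: 84 consistent
F/I-1 un ·: FF|Ff
F/I-2 aff ·: ff
F/II-1 un I-1×I-2: Ff
F/II-2 un ·: FF|Ff
F/III-1 un II-2×II-1: FF|Ff
F/III-2 un II-2×II-1: FF|Ff
F/III-3 un II-2×II-1: FF|Ff
⇒ F over [I-1,I-2,II-1,II-2,III-1,III-2,III-3]: 32 consistent
G/I-1 un ·: GG|Gg
G/I-2 un ·: GG|Gg
G/II-1 un I-1×I-2: GG|Gg
G/II-2 aff ·: gg
G/III-1 un II-2×II-1: Gg
G/III-2 un II-2×II-1: Gg
G/III-3 un II-2×II-1: Gg
⇒ G over [I-1,I-2,II-1,II-2,III-1,III-2,III-3]: 7 consistent

III-1 ∈ {EE FF Gg, EE Ff Gg, Ee FF Gg, Ee Ff Gg}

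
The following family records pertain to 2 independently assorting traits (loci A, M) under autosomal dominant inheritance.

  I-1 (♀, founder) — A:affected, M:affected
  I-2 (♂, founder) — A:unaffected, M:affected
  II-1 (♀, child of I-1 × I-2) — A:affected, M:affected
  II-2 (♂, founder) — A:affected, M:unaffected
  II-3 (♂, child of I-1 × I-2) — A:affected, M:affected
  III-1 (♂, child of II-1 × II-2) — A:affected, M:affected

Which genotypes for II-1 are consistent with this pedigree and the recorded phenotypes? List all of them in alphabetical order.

A/I-1 aff ·: Aa|AA
A/I-2 un ·: aa
A/II-1 aff I-1×I-2: Aa
A/II-2 aff ·: Aa|AA
A/II-3 aff I-1×I-2: Aa
A/III-1 aff II-1×II-2: Aa|AA
⇒ A over [I-1,I-2,II-1,II-2,II-3,III-1]: 8 consistent
M/I-1 aff ·: Mm|MM
M/I-2 aff ·: Mm|MM
M/II-1 aff I-1×I-2: Mm|MM
M/II-2 un ·: mm
M/II-3 aff I-1×I-2: Mm|MM
M/III-1 aff II-1×II-2: Mm
⇒ M over [I-1,I-2,II-1,II-2,II-3,III-1]: 13 consistent

II-1 ∈ {Aa MM, Aa Mm}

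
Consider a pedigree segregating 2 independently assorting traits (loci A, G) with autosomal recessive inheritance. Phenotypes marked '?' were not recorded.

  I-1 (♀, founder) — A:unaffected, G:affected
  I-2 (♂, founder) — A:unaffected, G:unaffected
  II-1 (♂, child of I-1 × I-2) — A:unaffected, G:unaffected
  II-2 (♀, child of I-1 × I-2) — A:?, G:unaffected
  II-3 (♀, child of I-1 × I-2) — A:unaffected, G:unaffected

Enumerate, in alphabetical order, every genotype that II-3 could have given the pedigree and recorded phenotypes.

II-3 ∈ {AA Gg, Aa Gg}

A/I-1 un ·: AA|Aa
A/I-2 un ·: AA|Aa
A/II-1 un I-1×I-2: AA|Aa
A/II-2 ? I-1×I-2: AA|Aa|aa
A/II-3 un I-1×I-2: AA|Aa
⇒ A over [I-1,I-2,II-1,II-2,II-3]: 29 consistent
G/I-1 aff ·: gg
G/I-2 un ·: GG|Gg
G/II-1 un I-1×I-2: Gg
G/II-2 un I-1×I-2: Gg
G/II-3 un I-1×I-2: Gg
⇒ G over [I-1,I-2,II-1,II-2,II-3]: 2 consistent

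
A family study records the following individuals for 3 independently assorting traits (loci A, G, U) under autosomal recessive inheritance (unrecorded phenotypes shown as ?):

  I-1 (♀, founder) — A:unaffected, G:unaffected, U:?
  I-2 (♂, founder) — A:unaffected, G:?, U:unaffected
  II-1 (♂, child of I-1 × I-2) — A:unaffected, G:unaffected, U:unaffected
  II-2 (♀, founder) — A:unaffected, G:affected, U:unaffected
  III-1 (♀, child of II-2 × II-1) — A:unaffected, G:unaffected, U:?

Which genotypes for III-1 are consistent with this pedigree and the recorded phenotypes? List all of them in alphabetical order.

III-1 ∈ {AA Gg UU, AA Gg Uu, AA Gg uu, Aa Gg UU, Aa Gg Uu, Aa Gg uu}

A/I-1 un ·: AA|Aa
A/I-2 un ·: AA|Aa
A/II-1 un I-1×I-2: AA|Aa
A/II-2 un ·: AA|Aa
A/III-1 un II-2×II-1: AA|Aa
⇒ A over [I-1,I-2,II-1,II-2,III-1]: 24 consistent
G/I-1 un ·: GG|Gg
G/I-2 ? ·: GG|Gg|gg
G/II-1 un I-1×I-2: GG|Gg
G/II-2 aff ·: gg
G/III-1 un II-2×II-1: Gg
⇒ G over [I-1,I-2,II-1,II-2,III-1]: 9 consistent
U/I-1 ? ·: UU|Uu|uu
U/I-2 un ·: UU|Uu
U/II-1 un I-1×I-2: UU|Uu
U/II-2 un ·: UU|Uu
U/III-1 ? II-2×II-1: UU|Uu|uu
⇒ U over [I-1,I-2,II-1,II-2,III-1]: 37 consistent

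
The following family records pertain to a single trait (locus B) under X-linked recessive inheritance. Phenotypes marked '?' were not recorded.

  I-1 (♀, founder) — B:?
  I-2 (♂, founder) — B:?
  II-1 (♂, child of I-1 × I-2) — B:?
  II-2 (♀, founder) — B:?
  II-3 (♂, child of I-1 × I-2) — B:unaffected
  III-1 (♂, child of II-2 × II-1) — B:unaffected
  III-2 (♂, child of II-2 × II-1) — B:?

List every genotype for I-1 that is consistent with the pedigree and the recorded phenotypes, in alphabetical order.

I-1 ∈ {X^BX^B, X^BX^b}

B/I-1 ? ·: X^BX^B|X^BX^b
B/I-2 ? ·: X^BY|X^bY
B/II-1 ? I-1×I-2: X^BY|X^bY
B/II-2 ? ·: X^BX^B|X^BX^b
B/II-3 un I-1×I-2: X^BY
B/III-1 un II-2×II-1: X^BY
B/III-2 ? II-2×II-1: X^BY|X^bY
⇒ B over [I-1,I-2,II-1,II-2,II-3,III-1,III-2]: 18 consistent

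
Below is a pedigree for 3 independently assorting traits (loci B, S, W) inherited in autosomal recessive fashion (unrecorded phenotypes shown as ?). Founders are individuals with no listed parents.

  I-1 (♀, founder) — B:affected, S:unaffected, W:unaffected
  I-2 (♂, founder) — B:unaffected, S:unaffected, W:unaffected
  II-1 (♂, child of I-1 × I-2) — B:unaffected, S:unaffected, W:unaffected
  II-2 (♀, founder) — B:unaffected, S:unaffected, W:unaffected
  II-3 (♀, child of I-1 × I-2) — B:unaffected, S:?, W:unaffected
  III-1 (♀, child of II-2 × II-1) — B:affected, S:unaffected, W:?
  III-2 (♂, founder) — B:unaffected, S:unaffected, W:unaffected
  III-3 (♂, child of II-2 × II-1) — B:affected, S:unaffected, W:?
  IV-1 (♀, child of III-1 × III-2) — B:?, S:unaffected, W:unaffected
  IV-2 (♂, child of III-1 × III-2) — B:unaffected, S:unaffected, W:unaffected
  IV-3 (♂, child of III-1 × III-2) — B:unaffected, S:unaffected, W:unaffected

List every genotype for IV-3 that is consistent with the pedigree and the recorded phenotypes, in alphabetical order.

B/I-1 aff ·: bb
B/I-2 un ·: BB|Bb
B/II-1 un I-1×I-2: Bb
B/II-2 un ·: Bb
B/II-3 un I-1×I-2: Bb
B/III-1 aff II-2×II-1: bb
B/III-2 un ·: BB|Bb
B/III-3 aff II-2×II-1: bb
B/IV-1 ? III-1×III-2: Bb|bb
B/IV-2 un III-1×III-2: Bb
B/IV-3 un III-1×III-2: Bb
⇒ B over [I-1,I-2,II-1,II-2,II-3,III-1,III-2,III-3,IV-1,IV-2,IV-3]: 6 consistent
S/I-1 un ·: SS|Ss
S/I-2 un ·: SS|Ss
S/II-1 un I-1×I-2: SS|Ss
S/II-2 un ·: SS|Ss
S/II-3 ? I-1×I-2: SS|Ss|ss
S/III-1 un II-2×II-1: SS|Ss
S/III-2 un ·: SS|Ss
S/III-3 un II-2×II-1: SS|Ss
S/IV-1 un III-1×III-2: SS|Ss
S/IV-2 un III-1×III-2: SS|Ss
S/IV-3 un III-1×III-2: SS|Ss
⇒ S over [I-1,I-2,II-1,II-2,II-3,III-1,III-2,III-3,IV-1,IV-2,IV-3]: 1172 consistent
W/I-1 un ·: WW|Ww
W/I-2 un ·: WW|Ww
W/II-1 un I-1×I-2: WW|Ww
W/II-2 un ·: WW|Ww
W/II-3 un I-1×I-2: WW|Ww
W/III-1 ? II-2×II-1: WW|Ww|ww
W/III-2 un ·: WW|Ww
W/III-3 ? II-2×II-1: WW|Ww|ww
W/IV-1 un III-1×III-2: WW|Ww
W/IV-2 un III-1×III-2: WW|Ww
W/IV-3 un III-1×III-2: WW|Ww
⇒ W over [I-1,I-2,II-1,II-2,II-3,III-1,III-2,III-3,IV-1,IV-2,IV-3]: 1199 consistent

IV-3 ∈ {Bb SS WW, Bb SS Ww, Bb Ss WW, Bb Ss Ww}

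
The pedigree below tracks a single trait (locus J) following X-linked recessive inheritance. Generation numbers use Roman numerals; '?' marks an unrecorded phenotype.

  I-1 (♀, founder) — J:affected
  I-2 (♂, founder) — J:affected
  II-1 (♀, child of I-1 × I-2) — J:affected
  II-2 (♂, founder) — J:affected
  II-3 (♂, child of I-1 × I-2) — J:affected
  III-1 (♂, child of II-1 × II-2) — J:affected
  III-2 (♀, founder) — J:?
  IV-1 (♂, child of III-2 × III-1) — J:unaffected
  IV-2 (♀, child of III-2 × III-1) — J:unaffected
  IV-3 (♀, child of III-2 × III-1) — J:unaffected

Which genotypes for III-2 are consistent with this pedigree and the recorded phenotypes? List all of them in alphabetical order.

J/I-1 aff ·: X^jX^j
J/I-2 aff ·: X^jY
J/II-1 aff I-1×I-2: X^jX^j
J/II-2 aff ·: X^jY
J/II-3 aff I-1×I-2: X^jY
J/III-1 aff II-1×II-2: X^jY
J/III-2 ? ·: X^JX^J|X^JX^j
J/IV-1 un III-2×III-1: X^JY
J/IV-2 un III-2×III-1: X^JX^j
J/IV-3 un III-2×III-1: X^JX^j
⇒ J over [I-1,I-2,II-1,II-2,II-3,III-1,III-2,IV-1,IV-2,IV-3]: 2 consistent

III-2 ∈ {X^JX^J, X^JX^j}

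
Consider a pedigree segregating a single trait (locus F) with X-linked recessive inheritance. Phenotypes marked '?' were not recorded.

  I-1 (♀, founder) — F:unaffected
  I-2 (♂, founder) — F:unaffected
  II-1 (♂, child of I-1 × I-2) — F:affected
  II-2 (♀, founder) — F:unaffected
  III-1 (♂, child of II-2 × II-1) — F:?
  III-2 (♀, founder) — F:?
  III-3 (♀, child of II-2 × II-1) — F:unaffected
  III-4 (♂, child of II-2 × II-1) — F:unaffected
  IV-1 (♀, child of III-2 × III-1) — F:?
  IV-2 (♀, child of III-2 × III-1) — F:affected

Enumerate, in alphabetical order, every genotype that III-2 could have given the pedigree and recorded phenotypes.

III-2 ∈ {X^FX^f, X^fX^f}

F/I-1 un ·: X^FX^f
F/I-2 un ·: X^FY
F/II-1 aff I-1×I-2: X^fY
F/II-2 un ·: X^FX^f
F/III-1 ? II-2×II-1: X^fY
F/III-2 ? ·: X^FX^f|X^fX^f
F/III-3 un II-2×II-1: X^FX^f
F/III-4 un II-2×II-1: X^FY
F/IV-1 ? III-2×III-1: X^FX^f|X^fX^f
F/IV-2 aff III-2×III-1: X^fX^f
⇒ F over [I-1,I-2,II-1,II-2,III-1,III-2,III-3,III-4,IV-1,IV-2]: 3 consistent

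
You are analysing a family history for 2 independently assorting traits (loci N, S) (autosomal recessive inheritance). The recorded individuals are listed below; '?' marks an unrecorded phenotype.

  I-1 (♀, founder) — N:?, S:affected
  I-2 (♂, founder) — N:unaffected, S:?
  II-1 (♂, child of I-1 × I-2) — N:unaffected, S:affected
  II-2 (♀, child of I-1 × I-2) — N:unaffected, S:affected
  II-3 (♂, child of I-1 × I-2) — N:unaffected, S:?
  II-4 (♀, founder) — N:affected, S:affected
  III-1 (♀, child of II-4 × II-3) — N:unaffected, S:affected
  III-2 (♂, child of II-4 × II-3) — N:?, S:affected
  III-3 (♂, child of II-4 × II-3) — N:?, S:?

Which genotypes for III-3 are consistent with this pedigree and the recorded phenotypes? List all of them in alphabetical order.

III-3 ∈ {Nn Ss, Nn ss, nn Ss, nn ss}

N/I-1 ? ·: NN|Nn|nn
N/I-2 un ·: NN|Nn
N/II-1 un I-1×I-2: NN|Nn
N/II-2 un I-1×I-2: NN|Nn
N/II-3 un I-1×I-2: NN|Nn
N/II-4 aff ·: nn
N/III-1 un II-4×II-3: Nn
N/III-2 ? II-4×II-3: Nn|nn
N/III-3 ? II-4×II-3: Nn|nn
⇒ N over [I-1,I-2,II-1,II-2,II-3,II-4,III-1,III-2,III-3]: 69 consistent
S/I-1 aff ·: ss
S/I-2 ? ·: Ss|ss
S/II-1 aff I-1×I-2: ss
S/II-2 aff I-1×I-2: ss
S/II-3 ? I-1×I-2: Ss|ss
S/II-4 aff ·: ss
S/III-1 aff II-4×II-3: ss
S/III-2 aff II-4×II-3: ss
S/III-3 ? II-4×II-3: Ss|ss
⇒ S over [I-1,I-2,II-1,II-2,II-3,II-4,III-1,III-2,III-3]: 4 consistent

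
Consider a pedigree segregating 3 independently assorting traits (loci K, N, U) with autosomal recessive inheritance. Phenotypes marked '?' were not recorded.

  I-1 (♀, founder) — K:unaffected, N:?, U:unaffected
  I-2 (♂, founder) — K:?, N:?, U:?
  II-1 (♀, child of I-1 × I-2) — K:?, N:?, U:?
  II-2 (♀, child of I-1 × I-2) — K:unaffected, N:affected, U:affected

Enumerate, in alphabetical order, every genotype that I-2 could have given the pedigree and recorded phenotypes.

K/I-1 un ·: KK|Kk
K/I-2 ? ·: KK|Kk|kk
K/II-1 ? I-1×I-2: KK|Kk|kk
K/II-2 un I-1×I-2: KK|Kk
⇒ K over [I-1,I-2,II-1,II-2]: 18 consistent
N/I-1 ? ·: Nn|nn
N/I-2 ? ·: Nn|nn
N/II-1 ? I-1×I-2: NN|Nn|nn
N/II-2 aff I-1×I-2: nn
⇒ N over [I-1,I-2,II-1,II-2]: 8 consistent
U/I-1 un ·: Uu
U/I-2 ? ·: Uu|uu
U/II-1 ? I-1×I-2: UU|Uu|uu
U/II-2 aff I-1×I-2: uu
⇒ U over [I-1,I-2,II-1,II-2]: 5 consistent

I-2 ∈ {KK Nn Uu, KK Nn uu, KK nn Uu, KK nn uu, Kk Nn Uu, Kk Nn uu, Kk nn Uu, Kk nn uu, kk Nn Uu, kk Nn uu, kk nn Uu, kk nn uu}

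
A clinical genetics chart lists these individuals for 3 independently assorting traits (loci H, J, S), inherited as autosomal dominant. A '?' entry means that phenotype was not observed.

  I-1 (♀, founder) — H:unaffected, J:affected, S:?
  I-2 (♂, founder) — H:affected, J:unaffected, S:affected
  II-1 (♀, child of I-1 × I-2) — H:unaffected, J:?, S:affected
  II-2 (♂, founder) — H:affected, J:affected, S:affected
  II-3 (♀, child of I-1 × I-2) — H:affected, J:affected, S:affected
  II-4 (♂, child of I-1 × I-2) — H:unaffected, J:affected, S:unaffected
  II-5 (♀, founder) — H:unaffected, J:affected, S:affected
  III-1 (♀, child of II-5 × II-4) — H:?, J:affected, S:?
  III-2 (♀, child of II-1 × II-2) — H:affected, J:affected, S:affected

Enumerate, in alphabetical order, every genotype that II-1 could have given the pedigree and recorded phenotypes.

H/I-1 un ·: hh
H/I-2 aff ·: Hh
H/II-1 un I-1×I-2: hh
H/II-2 aff ·: Hh|HH
H/II-3 aff I-1×I-2: Hh
H/II-4 un I-1×I-2: hh
H/II-5 un ·: hh
H/III-1 ? II-5×II-4: hh
H/III-2 aff II-1×II-2: Hh
⇒ H over [I-1,I-2,II-1,II-2,II-3,II-4,II-5,III-1,III-2]: 2 consistent
J/I-1 aff ·: Jj|JJ
J/I-2 un ·: jj
J/II-1 ? I-1×I-2: jj|Jj
J/II-2 aff ·: Jj|JJ
J/II-3 aff I-1×I-2: Jj
J/II-4 aff I-1×I-2: Jj
J/II-5 aff ·: Jj|JJ
J/III-1 aff II-5×II-4: Jj|JJ
J/III-2 aff II-1×II-2: Jj|JJ
⇒ J over [I-1,I-2,II-1,II-2,II-3,II-4,II-5,III-1,III-2]: 40 consistent
S/I-1 ? ·: ss|Ss
S/I-2 aff ·: Ss
S/II-1 aff I-1×I-2: Ss|SS
S/II-2 aff ·: Ss|SS
S/II-3 aff I-1×I-2: Ss|SS
S/II-4 un I-1×I-2: ss
S/II-5 aff ·: Ss|SS
S/III-1 ? II-5×II-4: ss|Ss
S/III-2 aff II-1×II-2: Ss|SS
⇒ S over [I-1,I-2,II-1,II-2,II-3,II-4,II-5,III-1,III-2]: 54 consistent

II-1 ∈ {hh Jj SS, hh Jj Ss, hh jj SS, hh jj Ss}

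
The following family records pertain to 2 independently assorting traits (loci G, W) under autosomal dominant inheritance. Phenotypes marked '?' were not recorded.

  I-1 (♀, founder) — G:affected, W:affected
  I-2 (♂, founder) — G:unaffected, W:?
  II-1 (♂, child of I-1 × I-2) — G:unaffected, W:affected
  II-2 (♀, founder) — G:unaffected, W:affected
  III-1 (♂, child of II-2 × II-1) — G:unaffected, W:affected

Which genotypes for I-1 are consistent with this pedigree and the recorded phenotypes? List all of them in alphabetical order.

G/I-1 aff ·: Gg
G/I-2 un ·: gg
G/II-1 un I-1×I-2: gg
G/II-2 un ·: gg
G/III-1 un II-2×II-1: gg
⇒ G over [I-1,I-2,II-1,II-2,III-1]: 1 consistent
W/I-1 aff ·: Ww|WW
W/I-2 ? ·: ww|Ww|WW
W/II-1 aff I-1×I-2: Ww|WW
W/II-2 aff ·: Ww|WW
W/III-1 aff II-2×II-1: Ww|WW
⇒ W over [I-1,I-2,II-1,II-2,III-1]: 32 consistent

I-1 ∈ {Gg WW, Gg Ww}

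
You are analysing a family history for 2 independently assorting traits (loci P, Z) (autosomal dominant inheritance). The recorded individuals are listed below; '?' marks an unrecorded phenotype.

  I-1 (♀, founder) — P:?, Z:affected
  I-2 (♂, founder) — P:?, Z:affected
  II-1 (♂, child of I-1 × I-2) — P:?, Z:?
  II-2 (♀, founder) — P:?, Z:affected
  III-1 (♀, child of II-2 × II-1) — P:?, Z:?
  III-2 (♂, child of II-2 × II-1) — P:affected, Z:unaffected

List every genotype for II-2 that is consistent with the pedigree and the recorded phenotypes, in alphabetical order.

II-2 ∈ {PP Zz, Pp Zz, pp Zz}

P/I-1 ? ·: pp|Pp|PP
P/I-2 ? ·: pp|Pp|PP
P/II-1 ? I-1×I-2: pp|Pp|PP
P/II-2 ? ·: pp|Pp|PP
P/III-1 ? II-2×II-1: pp|Pp|PP
P/III-2 aff II-2×II-1: Pp|PP
⇒ P over [I-1,I-2,II-1,II-2,III-1,III-2]: 120 consistent
Z/I-1 aff ·: Zz|ZZ
Z/I-2 aff ·: Zz|ZZ
Z/II-1 ? I-1×I-2: zz|Zz
Z/II-2 aff ·: Zz
Z/III-1 ? II-2×II-1: zz|Zz|ZZ
Z/III-2 un II-2×II-1: zz
⇒ Z over [I-1,I-2,II-1,II-2,III-1,III-2]: 11 consistent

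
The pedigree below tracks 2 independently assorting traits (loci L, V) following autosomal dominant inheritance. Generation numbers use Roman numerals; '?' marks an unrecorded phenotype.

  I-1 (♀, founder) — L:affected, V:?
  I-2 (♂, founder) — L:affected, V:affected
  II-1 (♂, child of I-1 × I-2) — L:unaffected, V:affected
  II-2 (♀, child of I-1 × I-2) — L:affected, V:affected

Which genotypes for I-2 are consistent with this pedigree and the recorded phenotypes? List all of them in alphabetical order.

L/I-1 aff ·: Ll
L/I-2 aff ·: Ll
L/II-1 un I-1×I-2: ll
L/II-2 aff I-1×I-2: Ll|LL
⇒ L over [I-1,I-2,II-1,II-2]: 2 consistent
V/I-1 ? ·: vv|Vv|VV
V/I-2 aff ·: Vv|VV
V/II-1 aff I-1×I-2: Vv|VV
V/II-2 aff I-1×I-2: Vv|VV
⇒ V over [I-1,I-2,II-1,II-2]: 15 consistent

I-2 ∈ {Ll VV, Ll Vv}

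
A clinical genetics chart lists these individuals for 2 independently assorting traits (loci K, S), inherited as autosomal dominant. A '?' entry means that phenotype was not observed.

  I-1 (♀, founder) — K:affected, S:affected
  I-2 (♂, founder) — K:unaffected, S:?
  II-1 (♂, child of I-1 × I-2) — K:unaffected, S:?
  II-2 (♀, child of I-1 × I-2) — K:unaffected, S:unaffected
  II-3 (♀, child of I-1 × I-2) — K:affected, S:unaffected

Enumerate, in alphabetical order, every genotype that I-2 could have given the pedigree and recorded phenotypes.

K/I-1 aff ·: Kk
K/I-2 un ·: kk
K/II-1 un I-1×I-2: kk
K/II-2 un I-1×I-2: kk
K/II-3 aff I-1×I-2: Kk
⇒ K over [I-1,I-2,II-1,II-2,II-3]: 1 consistent
S/I-1 aff ·: Ss
S/I-2 ? ·: ss|Ss
S/II-1 ? I-1×I-2: ss|Ss|SS
S/II-2 un I-1×I-2: ss
S/II-3 un I-1×I-2: ss
⇒ S over [I-1,I-2,II-1,II-2,II-3]: 5 consistent

I-2 ∈ {kk Ss, kk ss}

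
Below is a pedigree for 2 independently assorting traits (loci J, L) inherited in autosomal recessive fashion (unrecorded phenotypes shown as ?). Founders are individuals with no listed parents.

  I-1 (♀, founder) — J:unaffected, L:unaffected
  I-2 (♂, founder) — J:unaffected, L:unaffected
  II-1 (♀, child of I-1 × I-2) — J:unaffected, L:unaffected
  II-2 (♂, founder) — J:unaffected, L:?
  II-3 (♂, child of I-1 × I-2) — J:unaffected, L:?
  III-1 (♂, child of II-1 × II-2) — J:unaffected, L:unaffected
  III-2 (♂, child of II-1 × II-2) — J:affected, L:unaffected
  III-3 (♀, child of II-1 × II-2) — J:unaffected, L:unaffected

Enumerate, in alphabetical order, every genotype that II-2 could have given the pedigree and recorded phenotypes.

J/I-1 un ·: JJ|Jj
J/I-2 un ·: JJ|Jj
J/II-1 un I-1×I-2: Jj
J/II-2 un ·: Jj
J/II-3 un I-1×I-2: JJ|Jj
J/III-1 un II-1×II-2: JJ|Jj
J/III-2 aff II-1×II-2: jj
J/III-3 un II-1×II-2: JJ|Jj
⇒ J over [I-1,I-2,II-1,II-2,II-3,III-1,III-2,III-3]: 24 consistent
L/I-1 un ·: LL|Ll
L/I-2 un ·: LL|Ll
L/II-1 un I-1×I-2: LL|Ll
L/II-2 ? ·: LL|Ll|ll
L/II-3 ? I-1×I-2: LL|Ll|ll
L/III-1 un II-1×II-2: LL|Ll
L/III-2 un II-1×II-2: LL|Ll
L/III-3 un II-1×II-2: LL|Ll
⇒ L over [I-1,I-2,II-1,II-2,II-3,III-1,III-2,III-3]: 199 consistent

II-2 ∈ {Jj LL, Jj Ll, Jj ll}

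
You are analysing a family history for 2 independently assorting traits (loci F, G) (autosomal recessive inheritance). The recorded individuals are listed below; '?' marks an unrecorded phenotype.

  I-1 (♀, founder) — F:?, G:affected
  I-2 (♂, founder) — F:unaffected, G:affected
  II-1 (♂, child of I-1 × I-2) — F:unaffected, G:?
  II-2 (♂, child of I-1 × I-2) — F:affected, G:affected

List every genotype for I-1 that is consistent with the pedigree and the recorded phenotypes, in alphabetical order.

F/I-1 ? ·: Ff|ff
F/I-2 un ·: Ff
F/II-1 un I-1×I-2: FF|Ff
F/II-2 aff I-1×I-2: ff
⇒ F over [I-1,I-2,II-1,II-2]: 3 consistent
G/I-1 aff ·: gg
G/I-2 aff ·: gg
G/II-1 ? I-1×I-2: gg
G/II-2 aff I-1×I-2: gg
⇒ G over [I-1,I-2,II-1,II-2]: 1 consistent

I-1 ∈ {Ff gg, ff gg}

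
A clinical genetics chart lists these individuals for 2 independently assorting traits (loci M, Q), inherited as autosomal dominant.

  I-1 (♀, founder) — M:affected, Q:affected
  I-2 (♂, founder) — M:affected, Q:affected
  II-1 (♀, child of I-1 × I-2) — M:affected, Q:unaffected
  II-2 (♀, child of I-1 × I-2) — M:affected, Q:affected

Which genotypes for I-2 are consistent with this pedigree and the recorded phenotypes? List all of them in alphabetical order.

M/I-1 aff ·: Mm|MM
M/I-2 aff ·: Mm|MM
M/II-1 aff I-1×I-2: Mm|MM
M/II-2 aff I-1×I-2: Mm|MM
⇒ M over [I-1,I-2,II-1,II-2]: 13 consistent
Q/I-1 aff ·: Qq
Q/I-2 aff ·: Qq
Q/II-1 un I-1×I-2: qq
Q/II-2 aff I-1×I-2: Qq|QQ
⇒ Q over [I-1,I-2,II-1,II-2]: 2 consistent

I-2 ∈ {MM Qq, Mm Qq}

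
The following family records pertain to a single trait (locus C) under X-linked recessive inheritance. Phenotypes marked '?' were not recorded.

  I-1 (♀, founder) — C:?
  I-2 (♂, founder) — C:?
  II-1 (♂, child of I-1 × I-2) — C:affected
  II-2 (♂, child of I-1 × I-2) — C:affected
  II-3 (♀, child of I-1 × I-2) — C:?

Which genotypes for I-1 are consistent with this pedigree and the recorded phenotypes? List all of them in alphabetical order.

C/I-1 ? ·: X^CX^c|X^cX^c
C/I-2 ? ·: X^CY|X^cY
C/II-1 aff I-1×I-2: X^cY
C/II-2 aff I-1×I-2: X^cY
C/II-3 ? I-1×I-2: X^CX^C|X^CX^c|X^cX^c
⇒ C over [I-1,I-2,II-1,II-2,II-3]: 6 consistent

I-1 ∈ {X^CX^c, X^cX^c}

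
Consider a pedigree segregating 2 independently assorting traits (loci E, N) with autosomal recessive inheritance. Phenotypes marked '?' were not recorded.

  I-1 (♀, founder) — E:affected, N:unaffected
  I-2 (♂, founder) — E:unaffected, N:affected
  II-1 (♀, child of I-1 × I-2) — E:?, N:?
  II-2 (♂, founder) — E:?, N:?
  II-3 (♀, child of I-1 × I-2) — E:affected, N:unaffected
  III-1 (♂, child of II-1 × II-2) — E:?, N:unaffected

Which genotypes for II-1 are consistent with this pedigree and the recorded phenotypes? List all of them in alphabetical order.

II-1 ∈ {Ee Nn, Ee nn, ee Nn, ee nn}

E/I-1 aff ·: ee
E/I-2 un ·: Ee
E/II-1 ? I-1×I-2: Ee|ee
E/II-2 ? ·: EE|Ee|ee
E/II-3 aff I-1×I-2: ee
E/III-1 ? II-1×II-2: EE|Ee|ee
⇒ E over [I-1,I-2,II-1,II-2,II-3,III-1]: 11 consistent
N/I-1 un ·: NN|Nn
N/I-2 aff ·: nn
N/II-1 ? I-1×I-2: Nn|nn
N/II-2 ? ·: NN|Nn|nn
N/II-3 un I-1×I-2: Nn
N/III-1 un II-1×II-2: NN|Nn
⇒ N over [I-1,I-2,II-1,II-2,II-3,III-1]: 12 consistent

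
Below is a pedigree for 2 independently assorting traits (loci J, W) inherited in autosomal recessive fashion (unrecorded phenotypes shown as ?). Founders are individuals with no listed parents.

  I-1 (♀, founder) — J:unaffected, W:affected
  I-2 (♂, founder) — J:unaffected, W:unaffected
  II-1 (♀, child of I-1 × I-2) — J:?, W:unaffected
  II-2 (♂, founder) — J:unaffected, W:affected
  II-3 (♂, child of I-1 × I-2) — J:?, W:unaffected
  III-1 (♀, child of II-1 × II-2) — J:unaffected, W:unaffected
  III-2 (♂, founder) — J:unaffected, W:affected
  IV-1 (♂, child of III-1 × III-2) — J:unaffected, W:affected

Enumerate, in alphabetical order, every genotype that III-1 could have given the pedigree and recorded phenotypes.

III-1 ∈ {JJ Ww, Jj Ww}

J/I-1 un ·: JJ|Jj
J/I-2 un ·: JJ|Jj
J/II-1 ? I-1×I-2: JJ|Jj|jj
J/II-2 un ·: JJ|Jj
J/II-3 ? I-1×I-2: JJ|Jj|jj
J/III-1 un II-1×II-2: JJ|Jj
J/III-2 un ·: JJ|Jj
J/IV-1 un III-1×III-2: JJ|Jj
⇒ J over [I-1,I-2,II-1,II-2,II-3,III-1,III-2,IV-1]: 202 consistent
W/I-1 aff ·: ww
W/I-2 un ·: WW|Ww
W/II-1 un I-1×I-2: Ww
W/II-2 aff ·: ww
W/II-3 un I-1×I-2: Ww
W/III-1 un II-1×II-2: Ww
W/III-2 aff ·: ww
W/IV-1 aff III-1×III-2: ww
⇒ W over [I-1,I-2,II-1,II-2,II-3,III-1,III-2,IV-1]: 2 consistent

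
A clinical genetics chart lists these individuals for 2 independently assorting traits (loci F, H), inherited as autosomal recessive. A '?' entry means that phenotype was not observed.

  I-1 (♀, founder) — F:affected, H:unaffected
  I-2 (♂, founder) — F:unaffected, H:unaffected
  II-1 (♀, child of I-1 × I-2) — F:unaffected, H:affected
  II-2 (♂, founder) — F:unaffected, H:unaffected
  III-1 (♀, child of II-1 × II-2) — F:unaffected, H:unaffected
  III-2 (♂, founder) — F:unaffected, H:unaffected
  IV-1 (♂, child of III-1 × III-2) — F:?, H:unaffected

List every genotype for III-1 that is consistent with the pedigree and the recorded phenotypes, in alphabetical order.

III-1 ∈ {FF Hh, Ff Hh}

F/I-1 aff ·: ff
F/I-2 un ·: FF|Ff
F/II-1 un I-1×I-2: Ff
F/II-2 un ·: FF|Ff
F/III-1 un II-1×II-2: FF|Ff
F/III-2 un ·: FF|Ff
F/IV-1 ? III-1×III-2: FF|Ff|ff
⇒ F over [I-1,I-2,II-1,II-2,III-1,III-2,IV-1]: 32 consistent
H/I-1 un ·: Hh
H/I-2 un ·: Hh
H/II-1 aff I-1×I-2: hh
H/II-2 un ·: HH|Hh
H/III-1 un II-1×II-2: Hh
H/III-2 un ·: HH|Hh
H/IV-1 un III-1×III-2: HH|Hh
⇒ H over [I-1,I-2,II-1,II-2,III-1,III-2,IV-1]: 8 consistent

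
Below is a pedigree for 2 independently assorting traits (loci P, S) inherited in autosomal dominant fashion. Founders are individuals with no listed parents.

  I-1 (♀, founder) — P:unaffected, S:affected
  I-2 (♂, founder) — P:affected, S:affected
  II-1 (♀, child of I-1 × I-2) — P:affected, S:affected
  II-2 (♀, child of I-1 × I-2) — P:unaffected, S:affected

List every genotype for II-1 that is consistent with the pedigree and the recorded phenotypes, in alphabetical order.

II-1 ∈ {Pp SS, Pp Ss}

P/I-1 un ·: pp
P/I-2 aff ·: Pp
P/II-1 aff I-1×I-2: Pp
P/II-2 un I-1×I-2: pp
⇒ P over [I-1,I-2,II-1,II-2]: 1 consistent
S/I-1 aff ·: Ss|SS
S/I-2 aff ·: Ss|SS
S/II-1 aff I-1×I-2: Ss|SS
S/II-2 aff I-1×I-2: Ss|SS
⇒ S over [I-1,I-2,II-1,II-2]: 13 consistent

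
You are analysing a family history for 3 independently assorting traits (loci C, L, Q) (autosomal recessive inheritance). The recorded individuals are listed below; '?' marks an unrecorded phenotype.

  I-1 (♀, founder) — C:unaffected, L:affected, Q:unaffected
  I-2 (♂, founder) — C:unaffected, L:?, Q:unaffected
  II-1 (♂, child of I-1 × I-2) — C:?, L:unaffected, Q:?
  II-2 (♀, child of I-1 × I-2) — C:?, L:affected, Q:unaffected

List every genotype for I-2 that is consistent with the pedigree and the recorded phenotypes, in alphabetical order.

I-2 ∈ {CC Ll QQ, CC Ll Qq, Cc Ll QQ, Cc Ll Qq}

C/I-1 un ·: CC|Cc
C/I-2 un ·: CC|Cc
C/II-1 ? I-1×I-2: CC|Cc|cc
C/II-2 ? I-1×I-2: CC|Cc|cc
⇒ C over [I-1,I-2,II-1,II-2]: 18 consistent
L/I-1 aff ·: ll
L/I-2 ? ·: Ll
L/II-1 un I-1×I-2: Ll
L/II-2 aff I-1×I-2: ll
⇒ L over [I-1,I-2,II-1,II-2]: 1 consistent
Q/I-1 un ·: QQ|Qq
Q/I-2 un ·: QQ|Qq
Q/II-1 ? I-1×I-2: QQ|Qq|qq
Q/II-2 un I-1×I-2: QQ|Qq
⇒ Q over [I-1,I-2,II-1,II-2]: 15 consistent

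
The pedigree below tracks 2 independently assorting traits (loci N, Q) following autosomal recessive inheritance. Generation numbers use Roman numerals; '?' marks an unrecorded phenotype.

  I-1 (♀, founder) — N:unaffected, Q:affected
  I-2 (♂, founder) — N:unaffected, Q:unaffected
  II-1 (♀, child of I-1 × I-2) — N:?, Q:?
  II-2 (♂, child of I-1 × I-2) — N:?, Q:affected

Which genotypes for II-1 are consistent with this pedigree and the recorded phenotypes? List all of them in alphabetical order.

N/I-1 un ·: NN|Nn
N/I-2 un ·: NN|Nn
N/II-1 ? I-1×I-2: NN|Nn|nn
N/II-2 ? I-1×I-2: NN|Nn|nn
⇒ N over [I-1,I-2,II-1,II-2]: 18 consistent
Q/I-1 aff ·: qq
Q/I-2 un ·: Qq
Q/II-1 ? I-1×I-2: Qq|qq
Q/II-2 aff I-1×I-2: qq
⇒ Q over [I-1,I-2,II-1,II-2]: 2 consistent

II-1 ∈ {NN Qq, NN qq, Nn Qq, Nn qq, nn Qq, nn qq}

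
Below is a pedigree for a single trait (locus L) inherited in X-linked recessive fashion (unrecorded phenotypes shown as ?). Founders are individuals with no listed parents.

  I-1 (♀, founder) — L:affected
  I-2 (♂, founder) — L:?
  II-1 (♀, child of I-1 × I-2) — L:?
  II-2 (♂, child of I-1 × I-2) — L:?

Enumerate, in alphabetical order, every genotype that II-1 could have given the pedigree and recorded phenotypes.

L/I-1 aff ·: X^lX^l
L/I-2 ? ·: X^LY|X^lY
L/II-1 ? I-1×I-2: X^LX^l|X^lX^l
L/II-2 ? I-1×I-2: X^lY
⇒ L over [I-1,I-2,II-1,II-2]: 2 consistent

II-1 ∈ {X^LX^l, X^lX^l}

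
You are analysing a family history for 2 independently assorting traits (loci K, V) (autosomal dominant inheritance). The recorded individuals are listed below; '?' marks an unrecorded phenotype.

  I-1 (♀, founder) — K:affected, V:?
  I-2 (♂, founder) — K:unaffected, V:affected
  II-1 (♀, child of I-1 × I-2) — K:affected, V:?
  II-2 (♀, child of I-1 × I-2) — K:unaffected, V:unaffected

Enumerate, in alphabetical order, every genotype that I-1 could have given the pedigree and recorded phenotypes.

K/I-1 aff ·: Kk
K/I-2 un ·: kk
K/II-1 aff I-1×I-2: Kk
K/II-2 un I-1×I-2: kk
⇒ K over [I-1,I-2,II-1,II-2]: 1 consistent
V/I-1 ? ·: vv|Vv
V/I-2 aff ·: Vv
V/II-1 ? I-1×I-2: vv|Vv|VV
V/II-2 un I-1×I-2: vv
⇒ V over [I-1,I-2,II-1,II-2]: 5 consistent

I-1 ∈ {Kk Vv, Kk vv}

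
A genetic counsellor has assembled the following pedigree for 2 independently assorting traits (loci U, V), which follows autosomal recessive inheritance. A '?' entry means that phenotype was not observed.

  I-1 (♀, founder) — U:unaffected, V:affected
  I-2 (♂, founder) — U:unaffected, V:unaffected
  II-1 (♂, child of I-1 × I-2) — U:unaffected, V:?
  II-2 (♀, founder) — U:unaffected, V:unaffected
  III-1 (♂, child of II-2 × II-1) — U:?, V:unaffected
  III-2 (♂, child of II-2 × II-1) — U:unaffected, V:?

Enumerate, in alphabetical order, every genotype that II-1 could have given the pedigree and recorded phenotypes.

II-1 ∈ {UU Vv, UU vv, Uu Vv, Uu vv}

U/I-1 un ·: UU|Uu
U/I-2 un ·: UU|Uu
U/II-1 un I-1×I-2: UU|Uu
U/II-2 un ·: UU|Uu
U/III-1 ? II-2×II-1: UU|Uu|uu
U/III-2 un II-2×II-1: UU|Uu
⇒ U over [I-1,I-2,II-1,II-2,III-1,III-2]: 50 consistent
V/I-1 aff ·: vv
V/I-2 un ·: VV|Vv
V/II-1 ? I-1×I-2: Vv|vv
V/II-2 un ·: VV|Vv
V/III-1 un II-2×II-1: VV|Vv
V/III-2 ? II-2×II-1: VV|Vv|vv
⇒ V over [I-1,I-2,II-1,II-2,III-1,III-2]: 23 consistent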